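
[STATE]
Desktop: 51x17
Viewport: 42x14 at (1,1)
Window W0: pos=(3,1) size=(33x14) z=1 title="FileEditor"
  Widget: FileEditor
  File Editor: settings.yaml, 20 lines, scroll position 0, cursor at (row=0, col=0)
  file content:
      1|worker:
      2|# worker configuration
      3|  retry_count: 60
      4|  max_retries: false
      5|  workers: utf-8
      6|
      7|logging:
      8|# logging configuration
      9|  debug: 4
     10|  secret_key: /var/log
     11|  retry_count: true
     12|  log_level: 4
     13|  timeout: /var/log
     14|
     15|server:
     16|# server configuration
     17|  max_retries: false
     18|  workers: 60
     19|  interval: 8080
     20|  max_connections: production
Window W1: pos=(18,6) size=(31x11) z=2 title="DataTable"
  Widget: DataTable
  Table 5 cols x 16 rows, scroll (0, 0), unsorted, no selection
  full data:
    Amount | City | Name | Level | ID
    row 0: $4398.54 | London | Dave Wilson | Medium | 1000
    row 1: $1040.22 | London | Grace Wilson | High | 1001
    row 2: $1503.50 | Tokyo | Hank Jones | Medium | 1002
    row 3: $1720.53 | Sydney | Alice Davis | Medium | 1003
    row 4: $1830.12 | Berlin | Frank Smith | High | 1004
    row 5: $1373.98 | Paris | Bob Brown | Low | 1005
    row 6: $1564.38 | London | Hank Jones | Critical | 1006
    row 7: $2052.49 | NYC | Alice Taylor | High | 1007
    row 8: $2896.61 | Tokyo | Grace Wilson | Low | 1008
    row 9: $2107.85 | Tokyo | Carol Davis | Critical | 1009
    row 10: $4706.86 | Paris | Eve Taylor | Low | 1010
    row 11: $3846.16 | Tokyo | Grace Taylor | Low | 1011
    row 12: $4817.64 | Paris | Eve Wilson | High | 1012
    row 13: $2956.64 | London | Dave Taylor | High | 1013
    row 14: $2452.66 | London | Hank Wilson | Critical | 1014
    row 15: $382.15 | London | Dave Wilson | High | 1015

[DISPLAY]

  ┏━━━━━━━━━━━━━━━━━━━━━━━━━━━━━━━┓       
  ┃ FileEditor                    ┃       
  ┠───────────────────────────────┨       
  ┃█orker:                       ▲┃       
  ┃# worker configuration        █┃       
  ┃  retry_count:┏━━━━━━━━━━━━━━━━━━━━━━━━
  ┃  max_retries:┃ DataTable              
  ┃  workers: utf┠────────────────────────
  ┃              ┃Amount  │City  │Name    
  ┃logging:      ┃────────┼──────┼────────
  ┃# logging conf┃$4398.54│London│Dave Wil
  ┃  debug: 4    ┃$1040.22│London│Grace Wi
  ┃  secret_key: ┃$1503.50│Tokyo │Hank Jon
  ┗━━━━━━━━━━━━━━┃$1720.53│Sydney│Alice Da


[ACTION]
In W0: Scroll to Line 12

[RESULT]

  ┏━━━━━━━━━━━━━━━━━━━━━━━━━━━━━━━┓       
  ┃ FileEditor                    ┃       
  ┠───────────────────────────────┨       
  ┃  retry_count: true           ▲┃       
  ┃  log_level: 4                ░┃       
  ┃  timeout: /va┏━━━━━━━━━━━━━━━━━━━━━━━━
  ┃              ┃ DataTable              
  ┃server:       ┠────────────────────────
  ┃# server confi┃Amount  │City  │Name    
  ┃  max_retries:┃────────┼──────┼────────
  ┃  workers: 60 ┃$4398.54│London│Dave Wil
  ┃  interval: 80┃$1040.22│London│Grace Wi
  ┃  max_connecti┃$1503.50│Tokyo │Hank Jon
  ┗━━━━━━━━━━━━━━┃$1720.53│Sydney│Alice Da


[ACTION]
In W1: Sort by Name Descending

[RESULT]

  ┏━━━━━━━━━━━━━━━━━━━━━━━━━━━━━━━┓       
  ┃ FileEditor                    ┃       
  ┠───────────────────────────────┨       
  ┃  retry_count: true           ▲┃       
  ┃  log_level: 4                ░┃       
  ┃  timeout: /va┏━━━━━━━━━━━━━━━━━━━━━━━━
  ┃              ┃ DataTable              
  ┃server:       ┠────────────────────────
  ┃# server confi┃Amount  │City  │Name    
  ┃  max_retries:┃────────┼──────┼────────
  ┃  workers: 60 ┃$2452.66│London│Hank Wil
  ┃  interval: 80┃$1503.50│Tokyo │Hank Jon
  ┃  max_connecti┃$1564.38│London│Hank Jon
  ┗━━━━━━━━━━━━━━┃$1040.22│London│Grace Wi


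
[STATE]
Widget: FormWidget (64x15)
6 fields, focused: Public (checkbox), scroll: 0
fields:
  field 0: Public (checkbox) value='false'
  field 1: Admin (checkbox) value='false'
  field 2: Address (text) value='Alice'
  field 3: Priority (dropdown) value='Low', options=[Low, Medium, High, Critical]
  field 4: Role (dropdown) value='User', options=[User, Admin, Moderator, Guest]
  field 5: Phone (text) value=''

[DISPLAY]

> Public:     [ ]                                               
  Admin:      [ ]                                               
  Address:    [Alice                                           ]
  Priority:   [Low                                            ▼]
  Role:       [User                                           ▼]
  Phone:      [                                                ]
                                                                
                                                                
                                                                
                                                                
                                                                
                                                                
                                                                
                                                                
                                                                


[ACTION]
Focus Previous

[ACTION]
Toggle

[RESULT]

  Public:     [ ]                                               
  Admin:      [ ]                                               
  Address:    [Alice                                           ]
  Priority:   [Low                                            ▼]
  Role:       [User                                           ▼]
> Phone:      [                                                ]
                                                                
                                                                
                                                                
                                                                
                                                                
                                                                
                                                                
                                                                
                                                                


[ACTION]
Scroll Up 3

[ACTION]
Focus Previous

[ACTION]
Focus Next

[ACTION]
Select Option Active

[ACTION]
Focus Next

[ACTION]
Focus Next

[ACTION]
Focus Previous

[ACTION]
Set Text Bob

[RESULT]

> Public:     [ ]                                               
  Admin:      [ ]                                               
  Address:    [Alice                                           ]
  Priority:   [Low                                            ▼]
  Role:       [User                                           ▼]
  Phone:      [                                                ]
                                                                
                                                                
                                                                
                                                                
                                                                
                                                                
                                                                
                                                                
                                                                


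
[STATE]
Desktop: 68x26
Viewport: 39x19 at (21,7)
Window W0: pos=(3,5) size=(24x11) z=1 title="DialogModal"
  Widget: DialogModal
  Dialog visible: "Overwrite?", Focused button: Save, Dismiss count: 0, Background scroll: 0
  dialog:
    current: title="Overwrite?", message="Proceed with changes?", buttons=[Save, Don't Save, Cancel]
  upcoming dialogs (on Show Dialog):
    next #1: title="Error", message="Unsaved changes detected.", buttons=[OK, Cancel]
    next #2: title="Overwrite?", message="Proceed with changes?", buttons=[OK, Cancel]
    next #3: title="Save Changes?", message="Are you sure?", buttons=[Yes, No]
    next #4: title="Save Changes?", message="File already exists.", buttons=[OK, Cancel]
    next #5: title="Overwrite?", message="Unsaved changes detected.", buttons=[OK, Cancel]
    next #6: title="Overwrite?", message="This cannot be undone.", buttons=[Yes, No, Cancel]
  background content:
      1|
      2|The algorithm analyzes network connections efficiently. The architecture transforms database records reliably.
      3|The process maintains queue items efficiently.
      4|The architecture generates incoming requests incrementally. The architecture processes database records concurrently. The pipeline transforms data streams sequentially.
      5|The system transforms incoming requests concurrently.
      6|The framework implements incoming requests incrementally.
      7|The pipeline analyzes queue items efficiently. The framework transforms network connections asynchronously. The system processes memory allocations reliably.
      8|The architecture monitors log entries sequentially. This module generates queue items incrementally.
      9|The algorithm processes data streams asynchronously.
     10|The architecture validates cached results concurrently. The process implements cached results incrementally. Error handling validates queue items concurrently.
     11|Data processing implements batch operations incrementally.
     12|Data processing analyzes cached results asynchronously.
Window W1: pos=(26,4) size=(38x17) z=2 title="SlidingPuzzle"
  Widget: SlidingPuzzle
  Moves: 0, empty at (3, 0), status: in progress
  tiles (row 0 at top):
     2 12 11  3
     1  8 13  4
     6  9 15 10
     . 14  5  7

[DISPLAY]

─────┃┌────┬────┬────┬────┐            
     ┃│  2 │ 12 │ 11 │  3 │            
──┐es┃├────┼────┼────┼────┤            
  │s ┃│  1 │  8 │ 13 │  4 │            
ha│er┃├────┼────┼────┼────┤            
Sa│s ┃│  6 │  9 │ 15 │ 10 │            
──┘en┃├────┼────┼────┼────┤            
yzes ┃│    │ 14 │  5 │  7 │            
━━━━━┃└────┴────┴────┴────┘            
     ┃Moves: 0                         
     ┃                                 
     ┃                                 
     ┃                                 
     ┗━━━━━━━━━━━━━━━━━━━━━━━━━━━━━━━━━
                                       
                                       
                                       
                                       
                                       


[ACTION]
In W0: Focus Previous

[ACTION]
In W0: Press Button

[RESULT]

─────┃┌────┬────┬────┬────┐            
     ┃│  2 │ 12 │ 11 │  3 │            
lyzes┃├────┼────┼────┼────┤            
ains ┃│  1 │  8 │ 13 │  4 │            
gener┃├────┼────┼────┼────┤            
orms ┃│  6 │  9 │ 15 │ 10 │            
lemen┃├────┼────┼────┼────┤            
yzes ┃│    │ 14 │  5 │  7 │            
━━━━━┃└────┴────┴────┴────┘            
     ┃Moves: 0                         
     ┃                                 
     ┃                                 
     ┃                                 
     ┗━━━━━━━━━━━━━━━━━━━━━━━━━━━━━━━━━
                                       
                                       
                                       
                                       
                                       


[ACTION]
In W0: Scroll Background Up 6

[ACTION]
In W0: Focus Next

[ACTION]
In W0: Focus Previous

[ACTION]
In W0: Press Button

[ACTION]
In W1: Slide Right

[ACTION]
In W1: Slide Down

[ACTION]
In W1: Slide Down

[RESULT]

─────┃┌────┬────┬────┬────┐            
     ┃│  2 │ 12 │ 11 │  3 │            
lyzes┃├────┼────┼────┼────┤            
ains ┃│    │  8 │ 13 │  4 │            
gener┃├────┼────┼────┼────┤            
orms ┃│  1 │  9 │ 15 │ 10 │            
lemen┃├────┼────┼────┼────┤            
yzes ┃│  6 │ 14 │  5 │  7 │            
━━━━━┃└────┴────┴────┴────┘            
     ┃Moves: 2                         
     ┃                                 
     ┃                                 
     ┃                                 
     ┗━━━━━━━━━━━━━━━━━━━━━━━━━━━━━━━━━
                                       
                                       
                                       
                                       
                                       


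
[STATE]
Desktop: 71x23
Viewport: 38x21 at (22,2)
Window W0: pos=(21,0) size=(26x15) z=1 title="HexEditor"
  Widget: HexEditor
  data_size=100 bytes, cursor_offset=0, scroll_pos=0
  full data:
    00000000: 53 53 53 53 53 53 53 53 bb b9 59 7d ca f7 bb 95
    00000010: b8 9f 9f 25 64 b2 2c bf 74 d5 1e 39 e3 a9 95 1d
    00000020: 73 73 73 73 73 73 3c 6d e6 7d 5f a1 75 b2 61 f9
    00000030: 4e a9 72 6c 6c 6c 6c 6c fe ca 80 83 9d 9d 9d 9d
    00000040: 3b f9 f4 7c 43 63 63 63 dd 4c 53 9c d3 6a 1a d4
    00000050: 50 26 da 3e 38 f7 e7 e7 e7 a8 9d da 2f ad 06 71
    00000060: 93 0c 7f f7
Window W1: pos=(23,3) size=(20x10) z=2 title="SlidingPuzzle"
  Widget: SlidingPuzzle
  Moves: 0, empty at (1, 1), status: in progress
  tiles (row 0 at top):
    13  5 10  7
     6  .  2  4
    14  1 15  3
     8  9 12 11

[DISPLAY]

────────────────────────┨             
0┏━━━━━━━━━━━━━━━━━━┓ 53┃             
0┃ SlidingPuzzle    ┃ 64┃             
0┠──────────────────┨ 73┃             
0┃┌────┬────┬────┬──┃ 6c┃             
0┃│ 13 │  5 │ 10 │  ┃ 43┃             
0┃├────┼────┼────┼──┃ 38┃             
0┃│  6 │    │  2 │  ┃   ┃             
 ┃├────┼────┼────┼──┃   ┃             
 ┃│ 14 │  1 │ 15 │  ┃   ┃             
 ┗━━━━━━━━━━━━━━━━━━┛   ┃             
                        ┃             
━━━━━━━━━━━━━━━━━━━━━━━━┛             
                                      
                                      
                                      
                                      
                                      
                                      
                                      
                                      


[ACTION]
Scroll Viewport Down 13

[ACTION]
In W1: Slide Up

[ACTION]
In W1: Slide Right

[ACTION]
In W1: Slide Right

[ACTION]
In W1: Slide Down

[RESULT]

────────────────────────┨             
0┏━━━━━━━━━━━━━━━━━━┓ 53┃             
0┃ SlidingPuzzle    ┃ 64┃             
0┠──────────────────┨ 73┃             
0┃┌────┬────┬────┬──┃ 6c┃             
0┃│ 13 │  5 │ 10 │  ┃ 43┃             
0┃├────┼────┼────┼──┃ 38┃             
0┃│    │  1 │  2 │  ┃   ┃             
 ┃├────┼────┼────┼──┃   ┃             
 ┃│  6 │ 14 │ 15 │  ┃   ┃             
 ┗━━━━━━━━━━━━━━━━━━┛   ┃             
                        ┃             
━━━━━━━━━━━━━━━━━━━━━━━━┛             
                                      
                                      
                                      
                                      
                                      
                                      
                                      
                                      


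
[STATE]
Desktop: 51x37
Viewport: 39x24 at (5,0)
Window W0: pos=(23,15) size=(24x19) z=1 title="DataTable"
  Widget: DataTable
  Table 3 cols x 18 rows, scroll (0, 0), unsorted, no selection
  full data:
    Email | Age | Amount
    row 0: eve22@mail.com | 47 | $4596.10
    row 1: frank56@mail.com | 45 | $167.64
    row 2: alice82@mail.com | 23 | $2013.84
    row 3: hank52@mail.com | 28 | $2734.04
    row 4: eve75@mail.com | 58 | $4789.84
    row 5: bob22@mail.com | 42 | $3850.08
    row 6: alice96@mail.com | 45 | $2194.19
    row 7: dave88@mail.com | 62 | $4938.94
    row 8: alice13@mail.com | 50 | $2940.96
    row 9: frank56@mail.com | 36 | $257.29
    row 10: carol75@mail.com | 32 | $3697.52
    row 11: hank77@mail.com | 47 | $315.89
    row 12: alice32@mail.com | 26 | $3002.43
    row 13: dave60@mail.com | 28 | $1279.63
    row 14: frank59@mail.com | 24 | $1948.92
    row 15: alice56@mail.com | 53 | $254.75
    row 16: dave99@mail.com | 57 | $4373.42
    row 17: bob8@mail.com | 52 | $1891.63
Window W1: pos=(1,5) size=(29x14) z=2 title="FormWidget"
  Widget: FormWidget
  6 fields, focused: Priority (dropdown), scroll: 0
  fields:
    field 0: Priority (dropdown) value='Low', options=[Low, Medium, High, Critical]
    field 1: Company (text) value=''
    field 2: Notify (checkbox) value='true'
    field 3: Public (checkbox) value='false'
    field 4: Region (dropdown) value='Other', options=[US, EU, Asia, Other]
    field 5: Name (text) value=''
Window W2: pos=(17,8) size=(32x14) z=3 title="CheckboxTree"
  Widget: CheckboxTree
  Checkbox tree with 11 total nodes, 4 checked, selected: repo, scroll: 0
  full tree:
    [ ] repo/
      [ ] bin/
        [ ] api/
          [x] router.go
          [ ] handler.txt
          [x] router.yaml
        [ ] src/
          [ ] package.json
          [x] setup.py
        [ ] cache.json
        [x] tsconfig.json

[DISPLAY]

                                       
                                       
                                       
                                       
                                       
━━━━━━━━━━━━━━━━━━━━━━━━┓              
rmWidget                ┃              
────────────────────────┨              
riority:   [┏━━━━━━━━━━━━━━━━━━━━━━━━━━
ompany:    [┃ CheckboxTree             
otify:     [┠──────────────────────────
ublic:     [┃>[-] repo/                
egion:     [┃   [-] bin/               
ame:       [┃     [-] api/             
            ┃       [x] router.go      
            ┃       [ ] handler.txt    
            ┃       [x] router.yaml    
            ┃     [-] src/             
━━━━━━━━━━━━┃       [ ] package.json   
            ┃       [x] setup.py       
            ┃     [ ] cache.json       
            ┗━━━━━━━━━━━━━━━━━━━━━━━━━━
                  ┃alice82@mail.com│23 
                  ┃hank52@mail.com │28 


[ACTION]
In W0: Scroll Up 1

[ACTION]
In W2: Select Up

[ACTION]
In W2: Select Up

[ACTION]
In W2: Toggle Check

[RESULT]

                                       
                                       
                                       
                                       
                                       
━━━━━━━━━━━━━━━━━━━━━━━━┓              
rmWidget                ┃              
────────────────────────┨              
riority:   [┏━━━━━━━━━━━━━━━━━━━━━━━━━━
ompany:    [┃ CheckboxTree             
otify:     [┠──────────────────────────
ublic:     [┃>[x] repo/                
egion:     [┃   [x] bin/               
ame:       [┃     [x] api/             
            ┃       [x] router.go      
            ┃       [x] handler.txt    
            ┃       [x] router.yaml    
            ┃     [x] src/             
━━━━━━━━━━━━┃       [x] package.json   
            ┃       [x] setup.py       
            ┃     [x] cache.json       
            ┗━━━━━━━━━━━━━━━━━━━━━━━━━━
                  ┃alice82@mail.com│23 
                  ┃hank52@mail.com │28 


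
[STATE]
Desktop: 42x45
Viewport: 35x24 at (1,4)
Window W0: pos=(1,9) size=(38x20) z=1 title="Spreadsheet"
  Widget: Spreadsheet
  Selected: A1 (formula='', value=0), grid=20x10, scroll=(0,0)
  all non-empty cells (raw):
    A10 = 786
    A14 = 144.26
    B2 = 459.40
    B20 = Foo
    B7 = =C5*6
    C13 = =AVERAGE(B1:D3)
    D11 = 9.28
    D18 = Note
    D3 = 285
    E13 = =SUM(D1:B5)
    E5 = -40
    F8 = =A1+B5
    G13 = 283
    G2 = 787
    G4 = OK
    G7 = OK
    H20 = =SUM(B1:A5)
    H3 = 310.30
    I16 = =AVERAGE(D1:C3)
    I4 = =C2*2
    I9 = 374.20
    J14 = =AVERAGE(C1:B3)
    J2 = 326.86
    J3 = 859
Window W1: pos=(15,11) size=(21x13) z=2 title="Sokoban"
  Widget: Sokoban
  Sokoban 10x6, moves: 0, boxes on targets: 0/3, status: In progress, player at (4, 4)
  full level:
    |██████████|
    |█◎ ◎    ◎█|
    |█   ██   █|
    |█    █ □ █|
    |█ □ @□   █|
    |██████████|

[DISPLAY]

                                   
                                   
                                   
                                   
                                   
┏━━━━━━━━━━━━━━━━━━━━━━━━━━━━━━━━━━
┃ Spreadsheet                      
┠─────────────┏━━━━━━━━━━━━━━━━━━━┓
┃A1:          ┃ Sokoban           ┃
┃       A     ┠───────────────────┨
┃-------------┃██████████         ┃
┃  1      [0] ┃█◎ ◎    ◎█         ┃
┃  2        0 ┃█   ██   █         ┃
┃  3        0 ┃█    █ □ █         ┃
┃  4        0 ┃█ □ @□   █         ┃
┃  5        0 ┃██████████         ┃
┃  6        0 ┃Moves: 0  0/3      ┃
┃  7        0 ┃                   ┃
┃  8        0 ┃                   ┃
┃  9        0 ┗━━━━━━━━━━━━━━━━━━━┛
┃ 10      786       0       0      
┃ 11        0       0       0    9.
┃ 12        0       0       0      
┃ 13        0       0   82.71      


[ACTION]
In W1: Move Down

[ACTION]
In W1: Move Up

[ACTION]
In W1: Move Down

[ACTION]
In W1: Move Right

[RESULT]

                                   
                                   
                                   
                                   
                                   
┏━━━━━━━━━━━━━━━━━━━━━━━━━━━━━━━━━━
┃ Spreadsheet                      
┠─────────────┏━━━━━━━━━━━━━━━━━━━┓
┃A1:          ┃ Sokoban           ┃
┃       A     ┠───────────────────┨
┃-------------┃██████████         ┃
┃  1      [0] ┃█◎ ◎    ◎█         ┃
┃  2        0 ┃█   ██   █         ┃
┃  3        0 ┃█    █ □ █         ┃
┃  4        0 ┃█ □  @□  █         ┃
┃  5        0 ┃██████████         ┃
┃  6        0 ┃Moves: 3  0/3      ┃
┃  7        0 ┃                   ┃
┃  8        0 ┃                   ┃
┃  9        0 ┗━━━━━━━━━━━━━━━━━━━┛
┃ 10      786       0       0      
┃ 11        0       0       0    9.
┃ 12        0       0       0      
┃ 13        0       0   82.71      


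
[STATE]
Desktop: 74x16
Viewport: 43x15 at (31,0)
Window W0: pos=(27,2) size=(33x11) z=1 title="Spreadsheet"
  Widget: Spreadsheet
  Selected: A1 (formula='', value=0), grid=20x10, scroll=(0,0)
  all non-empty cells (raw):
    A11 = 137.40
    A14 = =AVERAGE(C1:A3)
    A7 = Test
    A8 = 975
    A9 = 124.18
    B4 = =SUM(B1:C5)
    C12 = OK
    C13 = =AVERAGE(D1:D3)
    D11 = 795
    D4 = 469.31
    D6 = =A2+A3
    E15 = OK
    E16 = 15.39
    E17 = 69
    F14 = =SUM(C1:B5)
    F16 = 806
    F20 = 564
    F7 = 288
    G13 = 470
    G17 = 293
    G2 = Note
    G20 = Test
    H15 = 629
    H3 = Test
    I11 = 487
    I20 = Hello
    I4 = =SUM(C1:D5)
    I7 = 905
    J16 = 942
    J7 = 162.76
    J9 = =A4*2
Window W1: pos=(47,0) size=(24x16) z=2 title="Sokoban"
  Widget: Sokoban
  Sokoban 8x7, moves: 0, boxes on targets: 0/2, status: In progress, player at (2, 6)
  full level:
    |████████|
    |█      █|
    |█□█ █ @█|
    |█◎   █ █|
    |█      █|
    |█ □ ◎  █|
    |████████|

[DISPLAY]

                ┏━━━━━━━━━━━━━━━━━━━━━━┓   
                ┃ Sokoban              ┃   
━━━━━━━━━━━━━━━━┠──────────────────────┨   
readsheet       ┃████████              ┃   
────────────────┃█      █              ┃   
                ┃█□█ █ @█              ┃   
    A       B   ┃█◎   █ █              ┃   
----------------┃█      █              ┃   
      [0]       ┃█ □ ◎  █              ┃   
        0       ┃████████              ┃   
        0       ┃Moves: 0  0/2         ┃   
        0#CIRC! ┃                      ┃   
━━━━━━━━━━━━━━━━┃                      ┃   
                ┃                      ┃   
                ┃                      ┃   


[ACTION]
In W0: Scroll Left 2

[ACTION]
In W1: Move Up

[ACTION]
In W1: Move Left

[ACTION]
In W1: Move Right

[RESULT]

                ┏━━━━━━━━━━━━━━━━━━━━━━┓   
                ┃ Sokoban              ┃   
━━━━━━━━━━━━━━━━┠──────────────────────┨   
readsheet       ┃████████              ┃   
────────────────┃█     @█              ┃   
                ┃█□█ █  █              ┃   
    A       B   ┃█◎   █ █              ┃   
----------------┃█      █              ┃   
      [0]       ┃█ □ ◎  █              ┃   
        0       ┃████████              ┃   
        0       ┃Moves: 3  0/2         ┃   
        0#CIRC! ┃                      ┃   
━━━━━━━━━━━━━━━━┃                      ┃   
                ┃                      ┃   
                ┃                      ┃   


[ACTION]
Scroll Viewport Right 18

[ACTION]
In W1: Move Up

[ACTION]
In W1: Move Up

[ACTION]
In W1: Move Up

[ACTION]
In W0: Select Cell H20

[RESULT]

                ┏━━━━━━━━━━━━━━━━━━━━━━┓   
                ┃ Sokoban              ┃   
━━━━━━━━━━━━━━━━┠──────────────────────┨   
readsheet       ┃████████              ┃   
────────────────┃█     @█              ┃   
:               ┃█□█ █  █              ┃   
    A       B   ┃█◎   █ █              ┃   
----------------┃█      █              ┃   
        0       ┃█ □ ◎  █              ┃   
        0       ┃████████              ┃   
        0       ┃Moves: 3  0/2         ┃   
        0#CIRC! ┃                      ┃   
━━━━━━━━━━━━━━━━┃                      ┃   
                ┃                      ┃   
                ┃                      ┃   


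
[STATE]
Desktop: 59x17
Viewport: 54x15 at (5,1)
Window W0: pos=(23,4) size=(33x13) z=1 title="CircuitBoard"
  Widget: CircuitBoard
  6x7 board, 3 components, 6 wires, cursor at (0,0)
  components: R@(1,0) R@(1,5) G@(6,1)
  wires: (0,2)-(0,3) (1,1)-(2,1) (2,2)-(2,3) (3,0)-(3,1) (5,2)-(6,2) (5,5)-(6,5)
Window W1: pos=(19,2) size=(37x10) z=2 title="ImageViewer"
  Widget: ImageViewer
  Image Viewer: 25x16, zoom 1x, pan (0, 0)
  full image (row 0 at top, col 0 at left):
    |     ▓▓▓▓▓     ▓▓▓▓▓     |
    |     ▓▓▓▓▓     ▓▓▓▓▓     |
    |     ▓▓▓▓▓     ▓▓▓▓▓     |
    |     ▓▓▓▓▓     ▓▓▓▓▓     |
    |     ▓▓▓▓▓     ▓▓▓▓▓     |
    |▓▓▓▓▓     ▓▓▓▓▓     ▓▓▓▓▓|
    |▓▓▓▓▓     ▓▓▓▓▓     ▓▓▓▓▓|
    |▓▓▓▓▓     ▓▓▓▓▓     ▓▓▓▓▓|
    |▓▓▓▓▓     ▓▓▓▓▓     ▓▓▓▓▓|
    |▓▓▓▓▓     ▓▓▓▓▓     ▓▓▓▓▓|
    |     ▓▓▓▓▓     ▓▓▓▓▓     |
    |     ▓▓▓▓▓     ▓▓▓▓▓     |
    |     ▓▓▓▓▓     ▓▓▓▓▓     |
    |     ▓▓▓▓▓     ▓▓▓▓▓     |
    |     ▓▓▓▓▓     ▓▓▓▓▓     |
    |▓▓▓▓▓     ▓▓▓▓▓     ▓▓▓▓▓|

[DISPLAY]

                                                      
              ┏━━━━━━━━━━━━━━━━━━━━━━━━━━━━━━━━━━━┓   
              ┃ ImageViewer                       ┃   
              ┠───────────────────────────────────┨   
              ┃     ▓▓▓▓▓     ▓▓▓▓▓               ┃   
              ┃     ▓▓▓▓▓     ▓▓▓▓▓               ┃   
              ┃     ▓▓▓▓▓     ▓▓▓▓▓               ┃   
              ┃     ▓▓▓▓▓     ▓▓▓▓▓               ┃   
              ┃     ▓▓▓▓▓     ▓▓▓▓▓               ┃   
              ┃▓▓▓▓▓     ▓▓▓▓▓     ▓▓▓▓▓          ┃   
              ┗━━━━━━━━━━━━━━━━━━━━━━━━━━━━━━━━━━━┛   
                  ┃2       ·   · ─ ·              ┃   
                  ┃                               ┃   
                  ┃3   · ─ ·                      ┃   
                  ┃                               ┃   


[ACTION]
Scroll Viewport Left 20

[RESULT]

                                                      
                   ┏━━━━━━━━━━━━━━━━━━━━━━━━━━━━━━━━━━
                   ┃ ImageViewer                      
                   ┠──────────────────────────────────
                   ┃     ▓▓▓▓▓     ▓▓▓▓▓              
                   ┃     ▓▓▓▓▓     ▓▓▓▓▓              
                   ┃     ▓▓▓▓▓     ▓▓▓▓▓              
                   ┃     ▓▓▓▓▓     ▓▓▓▓▓              
                   ┃     ▓▓▓▓▓     ▓▓▓▓▓              
                   ┃▓▓▓▓▓     ▓▓▓▓▓     ▓▓▓▓▓         
                   ┗━━━━━━━━━━━━━━━━━━━━━━━━━━━━━━━━━━
                       ┃2       ·   · ─ ·             
                       ┃                              
                       ┃3   · ─ ·                     
                       ┃                              


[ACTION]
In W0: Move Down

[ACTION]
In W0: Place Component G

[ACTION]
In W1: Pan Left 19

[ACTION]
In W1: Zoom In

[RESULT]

                                                      
                   ┏━━━━━━━━━━━━━━━━━━━━━━━━━━━━━━━━━━
                   ┃ ImageViewer                      
                   ┠──────────────────────────────────
                   ┃          ▓▓▓▓▓▓▓▓▓▓          ▓▓▓▓
                   ┃          ▓▓▓▓▓▓▓▓▓▓          ▓▓▓▓
                   ┃          ▓▓▓▓▓▓▓▓▓▓          ▓▓▓▓
                   ┃          ▓▓▓▓▓▓▓▓▓▓          ▓▓▓▓
                   ┃          ▓▓▓▓▓▓▓▓▓▓          ▓▓▓▓
                   ┃          ▓▓▓▓▓▓▓▓▓▓          ▓▓▓▓
                   ┗━━━━━━━━━━━━━━━━━━━━━━━━━━━━━━━━━━
                       ┃2       ·   · ─ ·             
                       ┃                              
                       ┃3   · ─ ·                     
                       ┃                              


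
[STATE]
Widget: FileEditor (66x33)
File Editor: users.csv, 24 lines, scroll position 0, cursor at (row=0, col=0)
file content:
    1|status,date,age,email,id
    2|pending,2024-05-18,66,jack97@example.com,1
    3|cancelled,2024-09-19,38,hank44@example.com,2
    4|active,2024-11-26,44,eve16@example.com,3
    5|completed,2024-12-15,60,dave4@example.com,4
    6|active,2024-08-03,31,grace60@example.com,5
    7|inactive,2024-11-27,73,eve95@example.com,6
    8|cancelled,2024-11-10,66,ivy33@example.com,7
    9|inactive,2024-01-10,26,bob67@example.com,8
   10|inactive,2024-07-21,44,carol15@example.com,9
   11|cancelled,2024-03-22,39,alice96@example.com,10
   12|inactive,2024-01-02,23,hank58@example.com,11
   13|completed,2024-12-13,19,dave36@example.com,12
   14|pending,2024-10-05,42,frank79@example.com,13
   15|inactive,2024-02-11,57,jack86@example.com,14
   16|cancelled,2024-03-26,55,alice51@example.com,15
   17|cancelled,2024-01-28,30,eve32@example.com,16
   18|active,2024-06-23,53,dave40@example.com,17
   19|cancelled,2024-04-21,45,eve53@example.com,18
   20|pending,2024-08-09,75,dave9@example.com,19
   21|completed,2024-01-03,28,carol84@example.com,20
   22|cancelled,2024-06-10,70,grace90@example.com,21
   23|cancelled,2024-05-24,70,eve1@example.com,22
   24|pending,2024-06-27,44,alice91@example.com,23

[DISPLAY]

█tatus,date,age,email,id                                         ▲
pending,2024-05-18,66,jack97@example.com,1                       █
cancelled,2024-09-19,38,hank44@example.com,2                     ░
active,2024-11-26,44,eve16@example.com,3                         ░
completed,2024-12-15,60,dave4@example.com,4                      ░
active,2024-08-03,31,grace60@example.com,5                       ░
inactive,2024-11-27,73,eve95@example.com,6                       ░
cancelled,2024-11-10,66,ivy33@example.com,7                      ░
inactive,2024-01-10,26,bob67@example.com,8                       ░
inactive,2024-07-21,44,carol15@example.com,9                     ░
cancelled,2024-03-22,39,alice96@example.com,10                   ░
inactive,2024-01-02,23,hank58@example.com,11                     ░
completed,2024-12-13,19,dave36@example.com,12                    ░
pending,2024-10-05,42,frank79@example.com,13                     ░
inactive,2024-02-11,57,jack86@example.com,14                     ░
cancelled,2024-03-26,55,alice51@example.com,15                   ░
cancelled,2024-01-28,30,eve32@example.com,16                     ░
active,2024-06-23,53,dave40@example.com,17                       ░
cancelled,2024-04-21,45,eve53@example.com,18                     ░
pending,2024-08-09,75,dave9@example.com,19                       ░
completed,2024-01-03,28,carol84@example.com,20                   ░
cancelled,2024-06-10,70,grace90@example.com,21                   ░
cancelled,2024-05-24,70,eve1@example.com,22                      ░
pending,2024-06-27,44,alice91@example.com,23                     ░
                                                                 ░
                                                                 ░
                                                                 ░
                                                                 ░
                                                                 ░
                                                                 ░
                                                                 ░
                                                                 ░
                                                                 ▼


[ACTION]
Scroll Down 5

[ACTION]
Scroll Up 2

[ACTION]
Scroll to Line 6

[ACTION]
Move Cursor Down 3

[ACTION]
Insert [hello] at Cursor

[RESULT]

status,date,age,email,id                                         ▲
pending,2024-05-18,66,jack97@example.com,1                       █
cancelled,2024-09-19,38,hank44@example.com,2                     ░
hello█ctive,2024-11-26,44,eve16@example.com,3                    ░
completed,2024-12-15,60,dave4@example.com,4                      ░
active,2024-08-03,31,grace60@example.com,5                       ░
inactive,2024-11-27,73,eve95@example.com,6                       ░
cancelled,2024-11-10,66,ivy33@example.com,7                      ░
inactive,2024-01-10,26,bob67@example.com,8                       ░
inactive,2024-07-21,44,carol15@example.com,9                     ░
cancelled,2024-03-22,39,alice96@example.com,10                   ░
inactive,2024-01-02,23,hank58@example.com,11                     ░
completed,2024-12-13,19,dave36@example.com,12                    ░
pending,2024-10-05,42,frank79@example.com,13                     ░
inactive,2024-02-11,57,jack86@example.com,14                     ░
cancelled,2024-03-26,55,alice51@example.com,15                   ░
cancelled,2024-01-28,30,eve32@example.com,16                     ░
active,2024-06-23,53,dave40@example.com,17                       ░
cancelled,2024-04-21,45,eve53@example.com,18                     ░
pending,2024-08-09,75,dave9@example.com,19                       ░
completed,2024-01-03,28,carol84@example.com,20                   ░
cancelled,2024-06-10,70,grace90@example.com,21                   ░
cancelled,2024-05-24,70,eve1@example.com,22                      ░
pending,2024-06-27,44,alice91@example.com,23                     ░
                                                                 ░
                                                                 ░
                                                                 ░
                                                                 ░
                                                                 ░
                                                                 ░
                                                                 ░
                                                                 ░
                                                                 ▼
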